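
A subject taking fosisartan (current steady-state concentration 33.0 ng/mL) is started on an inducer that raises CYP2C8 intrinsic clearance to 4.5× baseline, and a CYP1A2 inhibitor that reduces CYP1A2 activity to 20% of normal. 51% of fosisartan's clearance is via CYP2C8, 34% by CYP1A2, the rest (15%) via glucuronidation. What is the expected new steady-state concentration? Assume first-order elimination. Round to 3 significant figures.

13.1 ng/mL

The CYP2C8 pathway (51% of clearance) rises to 4.5× activity: 0.51 × 4.5 = 2.295.
The CYP1A2 pathway (34% of clearance) is reduced to 0.2× activity: 0.34 × 0.2 = 0.068.
Non-CYP routes (15%) are unchanged.
CL_new/CL_old = 2.295 + 0.068 + 0.15 = 2.513.
Dividing the baseline by the relative clearance: 33.0 / 2.513 = 13.1 ng/mL.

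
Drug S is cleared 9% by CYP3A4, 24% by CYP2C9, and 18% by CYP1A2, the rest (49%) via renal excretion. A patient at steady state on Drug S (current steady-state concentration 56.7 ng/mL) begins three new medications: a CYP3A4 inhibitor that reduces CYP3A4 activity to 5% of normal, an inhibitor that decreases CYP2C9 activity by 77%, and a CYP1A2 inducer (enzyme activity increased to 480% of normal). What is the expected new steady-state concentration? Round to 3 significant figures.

40.1 ng/mL

The CYP3A4 pathway (9% of clearance) falls to 0.05× activity: 0.09 × 0.05 = 0.0045.
The CYP2C9 pathway (24% of clearance) drops to 0.23× activity: 0.24 × 0.23 = 0.0552.
The CYP1A2 pathway (18% of clearance) increases to 4.8× activity: 0.18 × 4.8 = 0.864.
The remaining 49% of clearance is unaffected.
New clearance relative to baseline: 0.0045 + 0.0552 + 0.864 + 0.49 = 1.4137.
Dividing the baseline by the relative clearance: 56.7 / 1.4137 = 40.1 ng/mL.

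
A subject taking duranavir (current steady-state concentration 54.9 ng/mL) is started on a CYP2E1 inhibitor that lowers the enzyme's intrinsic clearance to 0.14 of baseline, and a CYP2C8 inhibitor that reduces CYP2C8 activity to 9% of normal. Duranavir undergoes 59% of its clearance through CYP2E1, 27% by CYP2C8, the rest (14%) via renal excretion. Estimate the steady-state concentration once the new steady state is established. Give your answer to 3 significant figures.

The CYP2E1 pathway (59% of clearance) falls to 0.14× activity: 0.59 × 0.14 = 0.0826.
The CYP2C8 pathway (27% of clearance) is reduced to 0.09× activity: 0.27 × 0.09 = 0.0243.
Non-CYP routes (14%) are unchanged.
Relative clearance = 0.0826 + 0.0243 + 0.14 = 0.2469.
Steady-state concentration ∝ 1/CL: new value = 54.9 / 0.2469 = 222 ng/mL.

222 ng/mL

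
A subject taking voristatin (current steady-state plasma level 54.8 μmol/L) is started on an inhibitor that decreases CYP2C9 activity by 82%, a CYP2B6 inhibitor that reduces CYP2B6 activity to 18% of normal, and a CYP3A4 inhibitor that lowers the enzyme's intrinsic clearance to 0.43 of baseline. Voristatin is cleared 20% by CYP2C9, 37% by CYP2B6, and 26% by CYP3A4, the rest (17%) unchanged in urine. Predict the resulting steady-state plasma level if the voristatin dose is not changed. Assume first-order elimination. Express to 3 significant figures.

143 μmol/L

CYP2C9: 0.2 × 0.18 = 0.036
CYP2B6: 0.37 × 0.18 = 0.0666
CYP3A4: 0.26 × 0.43 = 0.1118
Other: 0.17 (unchanged)
CL_new/CL_old = 0.036 + 0.0666 + 0.1118 + 0.17 = 0.3844.
Dividing the baseline by the relative clearance: 54.8 / 0.3844 = 143 μmol/L.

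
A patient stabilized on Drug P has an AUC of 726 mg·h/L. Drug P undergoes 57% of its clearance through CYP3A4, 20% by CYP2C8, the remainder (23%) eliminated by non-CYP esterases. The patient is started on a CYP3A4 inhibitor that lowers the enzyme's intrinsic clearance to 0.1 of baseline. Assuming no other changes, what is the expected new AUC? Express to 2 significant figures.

CYP3A4: 0.57 × 0.1 = 0.057
CYP2C8: 0.2 (unchanged)
Other: 0.23 (unchanged)
CL_new/CL_old = 0.057 + 0.2 + 0.23 = 0.487.
With dosing unchanged, AUC scales as 1/CL: 726 / 0.487 = 1.5 × 10³ mg·h/L.

1.5 × 10³ mg·h/L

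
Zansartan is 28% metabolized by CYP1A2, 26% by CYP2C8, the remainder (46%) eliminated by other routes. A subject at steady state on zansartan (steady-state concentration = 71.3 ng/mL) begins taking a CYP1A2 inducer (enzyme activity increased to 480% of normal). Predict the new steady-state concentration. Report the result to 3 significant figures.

34.5 ng/mL

CYP1A2: 0.28 × 4.8 = 1.344
CYP2C8: 0.26 (unchanged)
Other: 0.46 (unchanged)
CL_new/CL_old = 1.344 + 0.26 + 0.46 = 2.064.
Steady-state concentration ∝ 1/CL, so new value = 71.3 / 2.064 = 34.5 ng/mL.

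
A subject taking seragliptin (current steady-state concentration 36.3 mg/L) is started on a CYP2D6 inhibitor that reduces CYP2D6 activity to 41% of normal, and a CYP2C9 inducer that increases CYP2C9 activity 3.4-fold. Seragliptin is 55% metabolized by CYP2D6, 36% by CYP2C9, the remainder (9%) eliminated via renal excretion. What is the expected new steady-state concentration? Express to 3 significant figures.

The CYP2D6 pathway (55% of clearance) drops to 0.41× activity: 0.55 × 0.41 = 0.2255.
The CYP2C9 pathway (36% of clearance) is boosted to 3.4× activity: 0.36 × 3.4 = 1.224.
The remaining 9% of clearance is unaffected.
New clearance relative to baseline: 0.2255 + 1.224 + 0.09 = 1.5395.
New steady-state concentration = 36.3 / 1.5395 = 23.6 mg/L (concentration scales inversely with clearance).

23.6 mg/L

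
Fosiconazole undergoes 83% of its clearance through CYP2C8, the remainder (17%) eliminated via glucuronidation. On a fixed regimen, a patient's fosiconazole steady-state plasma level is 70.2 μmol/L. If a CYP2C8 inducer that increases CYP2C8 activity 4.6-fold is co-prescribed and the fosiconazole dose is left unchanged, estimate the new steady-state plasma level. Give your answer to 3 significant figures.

17.6 μmol/L

CYP2C8: 0.83 × 4.6 = 3.818
Other: 0.17 (unchanged)
Relative clearance = 3.818 + 0.17 = 3.988.
New steady-state plasma level = baseline ÷ relative clearance = 70.2 / 3.988 = 17.6 μmol/L.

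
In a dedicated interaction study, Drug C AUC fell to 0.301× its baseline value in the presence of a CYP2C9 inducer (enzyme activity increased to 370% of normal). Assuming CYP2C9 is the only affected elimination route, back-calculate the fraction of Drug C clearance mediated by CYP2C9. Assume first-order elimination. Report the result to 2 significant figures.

0.86

CL'/CL = 1 / 0.301 = 3.322
3.7·fm + (1 − fm) = 3.322
fm = (3.322 − 1) / (3.7 − 1) = 0.86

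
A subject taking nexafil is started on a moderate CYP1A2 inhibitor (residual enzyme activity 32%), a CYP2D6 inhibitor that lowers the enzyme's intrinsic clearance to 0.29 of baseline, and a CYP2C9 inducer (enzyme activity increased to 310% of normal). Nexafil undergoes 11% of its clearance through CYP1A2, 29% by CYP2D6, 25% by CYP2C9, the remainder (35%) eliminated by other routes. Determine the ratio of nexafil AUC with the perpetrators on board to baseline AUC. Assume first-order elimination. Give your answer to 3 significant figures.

The CYP1A2 pathway (11% of clearance) falls to 0.32× activity: 0.11 × 0.32 = 0.0352.
The CYP2D6 pathway (29% of clearance) falls to 0.29× activity: 0.29 × 0.29 = 0.0841.
The CYP2C9 pathway (25% of clearance) increases to 3.1× activity: 0.25 × 3.1 = 0.775.
Non-CYP routes (35%) are unchanged.
Relative clearance = 0.0352 + 0.0841 + 0.775 + 0.35 = 1.2443.
Net AUC ratio = 1 / 1.2443 = 0.804.

0.804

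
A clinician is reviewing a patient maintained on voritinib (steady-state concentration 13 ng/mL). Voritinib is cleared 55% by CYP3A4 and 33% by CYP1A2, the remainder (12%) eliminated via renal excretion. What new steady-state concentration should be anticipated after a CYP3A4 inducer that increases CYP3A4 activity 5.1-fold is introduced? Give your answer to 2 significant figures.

The CYP3A4 pathway (55% of clearance) rises to 5.1× activity: 0.55 × 5.1 = 2.805.
CYP1A2 (33%) and the residual 12% are unaffected.
New clearance relative to baseline: 2.805 + 0.33 + 0.12 = 3.255.
Steady-state concentration ∝ 1/CL, so new value = 13 / 3.255 = 4.0 ng/mL.

4.0 ng/mL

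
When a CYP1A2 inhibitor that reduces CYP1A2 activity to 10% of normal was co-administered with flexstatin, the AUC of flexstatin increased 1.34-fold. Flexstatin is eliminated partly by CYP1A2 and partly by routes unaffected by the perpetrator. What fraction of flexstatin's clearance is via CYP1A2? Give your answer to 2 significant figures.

0.28

Let fm be the CYP1A2 fraction. New clearance relative to baseline = fm × 0.1 + (1 − fm).
AUC ratio = 1 / (new CL fraction), so new CL fraction = 1 / 1.34 = 0.7463.
fm × 0.1 + 1 − fm = 0.7463  ⇒  fm × (0.1 − 1) = −0.2537  ⇒  fm = 0.28.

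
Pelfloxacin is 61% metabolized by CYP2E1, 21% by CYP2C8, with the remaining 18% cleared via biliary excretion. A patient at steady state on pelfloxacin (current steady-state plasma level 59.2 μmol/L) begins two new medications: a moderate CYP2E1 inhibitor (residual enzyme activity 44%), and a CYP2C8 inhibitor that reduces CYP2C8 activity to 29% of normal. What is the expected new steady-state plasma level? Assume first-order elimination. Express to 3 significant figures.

CYP2E1: 0.61 × 0.44 = 0.2684
CYP2C8: 0.21 × 0.29 = 0.0609
Other: 0.18 (unchanged)
CL_new/CL_old = 0.2684 + 0.0609 + 0.18 = 0.5093.
New steady-state plasma level = 59.2 / 0.5093 = 116 μmol/L (concentration scales inversely with clearance).

116 μmol/L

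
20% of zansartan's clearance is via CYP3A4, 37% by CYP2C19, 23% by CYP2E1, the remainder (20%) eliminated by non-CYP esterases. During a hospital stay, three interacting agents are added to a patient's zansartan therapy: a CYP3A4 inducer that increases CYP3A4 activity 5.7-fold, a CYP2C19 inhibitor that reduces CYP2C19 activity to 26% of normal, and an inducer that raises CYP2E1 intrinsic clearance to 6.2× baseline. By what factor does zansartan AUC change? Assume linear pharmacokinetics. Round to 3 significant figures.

The CYP3A4 pathway (20% of clearance) rises to 5.7× activity: 0.2 × 5.7 = 1.14.
The CYP2C19 pathway (37% of clearance) falls to 0.26× activity: 0.37 × 0.26 = 0.0962.
The CYP2E1 pathway (23% of clearance) rises to 6.2× activity: 0.23 × 6.2 = 1.426.
The remaining 20% of clearance is unaffected.
New clearance relative to baseline: 1.14 + 0.0962 + 1.426 + 0.2 = 2.8622.
AUC ∝ 1/CL: fold-change = 1 / 2.8622 = 0.349.

0.349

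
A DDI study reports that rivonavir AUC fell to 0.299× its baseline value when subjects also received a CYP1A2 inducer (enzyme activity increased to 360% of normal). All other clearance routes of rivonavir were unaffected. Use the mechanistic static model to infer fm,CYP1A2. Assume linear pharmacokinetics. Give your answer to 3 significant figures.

CL'/CL = 1 / 0.299 = 3.344
3.6·fm + (1 − fm) = 3.344
fm = (3.344 − 1) / (3.6 − 1) = 0.902

0.902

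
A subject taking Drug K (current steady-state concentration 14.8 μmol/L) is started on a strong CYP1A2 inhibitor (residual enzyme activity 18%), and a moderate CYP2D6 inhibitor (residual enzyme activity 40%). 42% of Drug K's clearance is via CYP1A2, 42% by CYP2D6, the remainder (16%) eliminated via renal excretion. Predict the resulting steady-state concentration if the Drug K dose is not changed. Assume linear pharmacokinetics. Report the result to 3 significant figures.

36.7 μmol/L

The CYP1A2 pathway (42% of clearance) is reduced to 0.18× activity: 0.42 × 0.18 = 0.0756.
The CYP2D6 pathway (42% of clearance) drops to 0.4× activity: 0.42 × 0.4 = 0.168.
The remaining 16% of clearance is unaffected.
CL_new/CL_old = 0.0756 + 0.168 + 0.16 = 0.4036.
New steady-state concentration = 14.8 / 0.4036 = 36.7 μmol/L (concentration scales inversely with clearance).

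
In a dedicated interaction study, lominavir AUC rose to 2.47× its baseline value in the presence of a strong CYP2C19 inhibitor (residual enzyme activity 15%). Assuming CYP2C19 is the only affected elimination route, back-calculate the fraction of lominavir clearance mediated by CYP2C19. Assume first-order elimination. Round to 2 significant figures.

CL'/CL = 1 / 2.47 = 0.4049
0.15·fm + (1 − fm) = 0.4049
fm = (0.4049 − 1) / (0.15 − 1) = 0.70

0.70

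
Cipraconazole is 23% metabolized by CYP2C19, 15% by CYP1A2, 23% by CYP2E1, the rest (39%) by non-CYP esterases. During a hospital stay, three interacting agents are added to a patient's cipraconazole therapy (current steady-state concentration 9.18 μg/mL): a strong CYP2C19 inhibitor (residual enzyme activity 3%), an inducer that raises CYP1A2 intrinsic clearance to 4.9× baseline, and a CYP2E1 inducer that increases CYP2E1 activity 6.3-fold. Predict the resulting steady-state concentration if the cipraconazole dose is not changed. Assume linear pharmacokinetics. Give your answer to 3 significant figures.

The CYP2C19 pathway (23% of clearance) drops to 0.03× activity: 0.23 × 0.03 = 0.0069.
The CYP1A2 pathway (15% of clearance) is boosted to 4.9× activity: 0.15 × 4.9 = 0.735.
The CYP2E1 pathway (23% of clearance) rises to 6.3× activity: 0.23 × 6.3 = 1.449.
Non-CYP routes (39%) are unchanged.
Relative clearance = 0.0069 + 0.735 + 1.449 + 0.39 = 2.5809.
Steady-state concentration ∝ 1/CL: new value = 9.18 / 2.5809 = 3.56 μg/mL.

3.56 μg/mL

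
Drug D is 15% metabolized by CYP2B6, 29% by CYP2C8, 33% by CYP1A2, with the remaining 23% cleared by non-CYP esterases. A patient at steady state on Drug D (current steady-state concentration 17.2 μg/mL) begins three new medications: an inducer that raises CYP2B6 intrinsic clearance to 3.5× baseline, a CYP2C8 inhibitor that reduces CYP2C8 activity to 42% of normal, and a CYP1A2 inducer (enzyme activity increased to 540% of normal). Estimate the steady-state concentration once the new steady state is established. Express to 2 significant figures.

6.5 μg/mL

The CYP2B6 pathway (15% of clearance) rises to 3.5× activity: 0.15 × 3.5 = 0.525.
The CYP2C8 pathway (29% of clearance) is reduced to 0.42× activity: 0.29 × 0.42 = 0.1218.
The CYP1A2 pathway (33% of clearance) rises to 5.4× activity: 0.33 × 5.4 = 1.782.
Non-CYP routes (23%) are unchanged.
CL_new/CL_old = 0.525 + 0.1218 + 1.782 + 0.23 = 2.6588.
Steady-state concentration ∝ 1/CL: new value = 17.2 / 2.6588 = 6.5 μg/mL.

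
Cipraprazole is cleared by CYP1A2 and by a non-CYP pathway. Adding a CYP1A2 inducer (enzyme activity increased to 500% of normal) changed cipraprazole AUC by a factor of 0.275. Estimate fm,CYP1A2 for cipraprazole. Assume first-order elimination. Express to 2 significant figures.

Write x for the fraction cleared via CYP1A2. The observed AUC change means clearance rose to 1/0.275 = 3.636 of baseline.
Only the CYP1A2 route changed, so 3.636 = x·5 + (1 − x), giving x = 0.66.

0.66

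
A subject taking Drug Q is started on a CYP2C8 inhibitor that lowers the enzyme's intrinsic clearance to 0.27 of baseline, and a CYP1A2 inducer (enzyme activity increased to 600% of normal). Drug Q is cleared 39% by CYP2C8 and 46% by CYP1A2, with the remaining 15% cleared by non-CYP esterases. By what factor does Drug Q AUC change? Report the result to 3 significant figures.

0.332

The CYP2C8 pathway (39% of clearance) falls to 0.27× activity: 0.39 × 0.27 = 0.1053.
The CYP1A2 pathway (46% of clearance) is boosted to 6× activity: 0.46 × 6 = 2.76.
The remaining 15% of clearance is unaffected.
New clearance relative to baseline: 0.1053 + 2.76 + 0.15 = 3.0153.
Net AUC ratio = 1 / 3.0153 = 0.332.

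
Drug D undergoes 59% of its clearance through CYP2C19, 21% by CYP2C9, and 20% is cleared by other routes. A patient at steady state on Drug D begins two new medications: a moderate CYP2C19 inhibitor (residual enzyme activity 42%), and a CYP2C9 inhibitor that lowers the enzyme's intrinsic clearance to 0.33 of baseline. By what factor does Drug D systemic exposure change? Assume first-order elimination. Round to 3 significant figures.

1.93

The CYP2C19 pathway (59% of clearance) drops to 0.42× activity: 0.59 × 0.42 = 0.2478.
The CYP2C9 pathway (21% of clearance) falls to 0.33× activity: 0.21 × 0.33 = 0.0693.
The remaining 20% of clearance is unaffected.
Relative clearance = 0.2478 + 0.0693 + 0.2 = 0.5171.
Systemic exposure ∝ 1/CL: fold-change = 1 / 0.5171 = 1.93.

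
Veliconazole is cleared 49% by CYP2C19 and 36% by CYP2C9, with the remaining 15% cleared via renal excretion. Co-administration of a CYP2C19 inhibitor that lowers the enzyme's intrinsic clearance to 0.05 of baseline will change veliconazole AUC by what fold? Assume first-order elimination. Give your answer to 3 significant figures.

The CYP2C19 pathway (49% of clearance) is reduced to 0.05× activity: 0.49 × 0.05 = 0.0245.
CYP2C9 (36%) and the residual 15% are unaffected.
CL_new/CL_old = 0.0245 + 0.36 + 0.15 = 0.5345.
AUC ratio = CL_old/CL_new = 1 / 0.5345 = 1.87.

1.87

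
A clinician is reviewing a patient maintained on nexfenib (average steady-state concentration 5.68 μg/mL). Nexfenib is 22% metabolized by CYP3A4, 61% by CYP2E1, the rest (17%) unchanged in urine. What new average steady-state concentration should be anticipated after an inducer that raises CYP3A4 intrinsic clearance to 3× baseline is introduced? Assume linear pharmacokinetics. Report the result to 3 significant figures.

3.94 μg/mL

The CYP3A4 pathway (22% of clearance) is boosted to 3× activity: 0.22 × 3 = 0.66.
CYP2E1 (61%) and the residual 17% are unaffected.
CL_new/CL_old = 0.66 + 0.61 + 0.17 = 1.44.
New average steady-state concentration = baseline ÷ relative clearance = 5.68 / 1.44 = 3.94 μg/mL.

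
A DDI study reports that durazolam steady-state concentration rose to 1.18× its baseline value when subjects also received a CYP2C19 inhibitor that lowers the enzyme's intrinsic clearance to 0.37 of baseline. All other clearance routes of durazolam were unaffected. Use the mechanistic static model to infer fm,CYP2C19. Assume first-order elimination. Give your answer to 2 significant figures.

Let x = fm,CYP2C19. Because steady-state concentration ∝ 1/CL, relative clearance fell to 1/1.18 = 0.8475.
Only the CYP2C19 route changed, so 0.8475 = x·0.37 + (1 − x), giving x = 0.24.

0.24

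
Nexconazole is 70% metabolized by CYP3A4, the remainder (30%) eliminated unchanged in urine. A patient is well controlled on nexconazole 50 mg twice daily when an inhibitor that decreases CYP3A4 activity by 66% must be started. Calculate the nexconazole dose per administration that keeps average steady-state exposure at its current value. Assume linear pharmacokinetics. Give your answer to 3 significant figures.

The CYP3A4 pathway (70% of clearance) falls to 0.34× activity: 0.7 × 0.34 = 0.238.
The remaining 30% of clearance is unaffected.
CL_new/CL_old = 0.238 + 0.3 = 0.538.
Exposure is unchanged when dose changes in proportion to clearance. New dose = 50 mg × 0.538 = 26.9 mg.

26.9 mg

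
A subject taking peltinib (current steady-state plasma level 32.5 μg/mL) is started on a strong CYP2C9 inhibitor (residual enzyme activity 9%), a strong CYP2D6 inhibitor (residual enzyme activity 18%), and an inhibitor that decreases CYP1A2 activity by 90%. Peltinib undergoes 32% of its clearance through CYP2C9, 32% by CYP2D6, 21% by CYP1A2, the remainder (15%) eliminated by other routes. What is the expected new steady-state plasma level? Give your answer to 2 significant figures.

1.3 × 10² μg/mL

CYP2C9: 0.32 × 0.09 = 0.0288
CYP2D6: 0.32 × 0.18 = 0.0576
CYP1A2: 0.21 × 0.1 = 0.021
Other: 0.15 (unchanged)
Relative clearance = 0.0288 + 0.0576 + 0.021 + 0.15 = 0.2574.
Dividing the baseline by the relative clearance: 32.5 / 0.2574 = 1.3 × 10² μg/mL.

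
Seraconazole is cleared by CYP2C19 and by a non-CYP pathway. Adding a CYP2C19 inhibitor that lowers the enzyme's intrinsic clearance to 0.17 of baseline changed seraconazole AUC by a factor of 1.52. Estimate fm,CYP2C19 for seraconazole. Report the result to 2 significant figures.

0.41

Write x for the fraction cleared via CYP2C19. The observed AUC change means clearance fell to 1/1.52 = 0.6579 of baseline.
Only the CYP2C19 route changed, so 0.6579 = x·0.17 + (1 − x), giving x = 0.41.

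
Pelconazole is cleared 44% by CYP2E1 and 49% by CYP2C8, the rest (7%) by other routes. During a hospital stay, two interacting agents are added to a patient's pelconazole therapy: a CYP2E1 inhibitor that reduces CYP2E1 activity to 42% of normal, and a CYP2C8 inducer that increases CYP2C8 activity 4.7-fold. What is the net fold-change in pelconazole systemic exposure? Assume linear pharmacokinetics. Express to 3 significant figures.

0.391

The CYP2E1 pathway (44% of clearance) drops to 0.42× activity: 0.44 × 0.42 = 0.1848.
The CYP2C8 pathway (49% of clearance) is boosted to 4.7× activity: 0.49 × 4.7 = 2.303.
The remaining 7% of clearance is unaffected.
Relative clearance = 0.1848 + 2.303 + 0.07 = 2.5578.
Because systemic exposure varies inversely with clearance, the combined effect is 1 / 2.5578 = 0.391.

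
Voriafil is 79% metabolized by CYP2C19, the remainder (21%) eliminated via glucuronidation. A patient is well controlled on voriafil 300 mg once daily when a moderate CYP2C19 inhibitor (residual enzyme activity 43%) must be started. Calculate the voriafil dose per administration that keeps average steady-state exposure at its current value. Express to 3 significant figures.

CYP2C19: 0.79 × 0.43 = 0.3397
Other: 0.21 (unchanged)
CL_new/CL_old = 0.3397 + 0.21 = 0.5497.
To maintain the same steady-state level, dose must scale with clearance: new dose = 300 × 0.5497 = 165 mg.

165 mg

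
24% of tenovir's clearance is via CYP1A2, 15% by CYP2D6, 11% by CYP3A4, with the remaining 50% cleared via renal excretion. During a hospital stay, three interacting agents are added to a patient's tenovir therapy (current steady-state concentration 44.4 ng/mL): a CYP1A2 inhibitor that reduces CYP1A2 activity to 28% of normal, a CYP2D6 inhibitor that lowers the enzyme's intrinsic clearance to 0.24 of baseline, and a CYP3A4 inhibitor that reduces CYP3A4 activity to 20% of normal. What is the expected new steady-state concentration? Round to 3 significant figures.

The CYP1A2 pathway (24% of clearance) drops to 0.28× activity: 0.24 × 0.28 = 0.0672.
The CYP2D6 pathway (15% of clearance) drops to 0.24× activity: 0.15 × 0.24 = 0.036.
The CYP3A4 pathway (11% of clearance) drops to 0.2× activity: 0.11 × 0.2 = 0.022.
Non-CYP routes (50%) are unchanged.
CL_new/CL_old = 0.0672 + 0.036 + 0.022 + 0.5 = 0.6252.
Steady-state concentration ∝ 1/CL: new value = 44.4 / 0.6252 = 71.0 ng/mL.

71.0 ng/mL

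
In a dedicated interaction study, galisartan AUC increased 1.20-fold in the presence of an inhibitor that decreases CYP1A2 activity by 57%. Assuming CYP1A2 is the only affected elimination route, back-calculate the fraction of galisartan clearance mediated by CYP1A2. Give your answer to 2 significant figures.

CL'/CL = 1 / 1.20 = 0.8333
0.43·fm + (1 − fm) = 0.8333
fm = (0.8333 − 1) / (0.43 − 1) = 0.29

0.29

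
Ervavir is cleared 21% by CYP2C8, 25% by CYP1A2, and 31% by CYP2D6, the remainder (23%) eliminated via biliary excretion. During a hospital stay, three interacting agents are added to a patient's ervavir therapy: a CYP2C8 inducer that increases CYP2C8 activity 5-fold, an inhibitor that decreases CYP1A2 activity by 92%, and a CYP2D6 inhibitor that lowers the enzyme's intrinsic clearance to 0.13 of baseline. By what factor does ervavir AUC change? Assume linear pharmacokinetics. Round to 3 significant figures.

0.746

CYP2C8: 0.21 × 5 = 1.05
CYP1A2: 0.25 × 0.08 = 0.02
CYP2D6: 0.31 × 0.13 = 0.0403
Other: 0.23 (unchanged)
New clearance relative to baseline: 1.05 + 0.02 + 0.0403 + 0.23 = 1.3403.
Net AUC ratio = 1 / 1.3403 = 0.746.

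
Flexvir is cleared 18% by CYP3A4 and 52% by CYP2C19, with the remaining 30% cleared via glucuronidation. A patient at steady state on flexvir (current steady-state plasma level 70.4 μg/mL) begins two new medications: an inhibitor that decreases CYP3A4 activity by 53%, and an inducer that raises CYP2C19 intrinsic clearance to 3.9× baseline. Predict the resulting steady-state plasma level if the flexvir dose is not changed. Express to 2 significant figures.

CYP3A4: 0.18 × 0.47 = 0.0846
CYP2C19: 0.52 × 3.9 = 2.028
Other: 0.3 (unchanged)
CL_new/CL_old = 0.0846 + 2.028 + 0.3 = 2.4126.
Dividing the baseline by the relative clearance: 70.4 / 2.4126 = 29 μg/mL.

29 μg/mL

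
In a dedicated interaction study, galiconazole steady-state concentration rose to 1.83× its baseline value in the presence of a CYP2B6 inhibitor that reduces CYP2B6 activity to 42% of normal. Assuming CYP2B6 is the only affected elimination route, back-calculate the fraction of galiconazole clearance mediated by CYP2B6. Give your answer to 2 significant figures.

Let x = fm,CYP2B6. Because steady-state concentration ∝ 1/CL, relative clearance fell to 1/1.83 = 0.5464.
Only the CYP2B6 route changed, so 0.5464 = x·0.42 + (1 − x), giving x = 0.78.

0.78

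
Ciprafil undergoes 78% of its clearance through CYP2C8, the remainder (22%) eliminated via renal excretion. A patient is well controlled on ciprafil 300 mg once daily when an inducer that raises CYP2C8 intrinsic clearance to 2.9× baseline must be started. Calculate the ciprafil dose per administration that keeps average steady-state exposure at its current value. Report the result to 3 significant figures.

CYP2C8: 0.78 × 2.9 = 2.262
Other: 0.22 (unchanged)
CL_new/CL_old = 2.262 + 0.22 = 2.482.
Css,avg = (dose rate)/CL, so holding Css fixed requires dose ∝ CL: 300 × 2.482 = 745 mg.

745 mg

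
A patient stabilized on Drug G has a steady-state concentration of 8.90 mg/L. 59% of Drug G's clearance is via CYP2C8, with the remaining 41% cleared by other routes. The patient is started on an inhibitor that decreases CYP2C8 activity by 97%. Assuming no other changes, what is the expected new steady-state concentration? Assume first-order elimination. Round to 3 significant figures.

CYP2C8: 0.59 × 0.03 = 0.0177
Other: 0.41 (unchanged)
Relative clearance = 0.0177 + 0.41 = 0.4277.
New steady-state concentration = baseline ÷ relative clearance = 8.90 / 0.4277 = 20.8 mg/L.

20.8 mg/L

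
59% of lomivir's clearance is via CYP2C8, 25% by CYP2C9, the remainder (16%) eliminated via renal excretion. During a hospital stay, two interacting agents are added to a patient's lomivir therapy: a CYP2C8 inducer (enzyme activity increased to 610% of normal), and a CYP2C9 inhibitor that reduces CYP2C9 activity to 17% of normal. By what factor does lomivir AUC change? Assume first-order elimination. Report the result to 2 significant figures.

The CYP2C8 pathway (59% of clearance) increases to 6.1× activity: 0.59 × 6.1 = 3.599.
The CYP2C9 pathway (25% of clearance) falls to 0.17× activity: 0.25 × 0.17 = 0.0425.
The remaining 16% of clearance is unaffected.
CL_new/CL_old = 3.599 + 0.0425 + 0.16 = 3.8015.
AUC ∝ 1/CL: fold-change = 1 / 3.8015 = 0.26.

0.26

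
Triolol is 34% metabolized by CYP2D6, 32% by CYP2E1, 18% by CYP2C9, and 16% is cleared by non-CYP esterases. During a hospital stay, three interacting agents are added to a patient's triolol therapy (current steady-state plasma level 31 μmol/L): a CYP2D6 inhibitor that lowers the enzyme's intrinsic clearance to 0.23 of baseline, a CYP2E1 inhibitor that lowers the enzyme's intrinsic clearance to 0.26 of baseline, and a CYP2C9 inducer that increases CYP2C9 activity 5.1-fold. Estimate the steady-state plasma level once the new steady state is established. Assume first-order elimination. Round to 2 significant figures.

The CYP2D6 pathway (34% of clearance) is reduced to 0.23× activity: 0.34 × 0.23 = 0.0782.
The CYP2E1 pathway (32% of clearance) falls to 0.26× activity: 0.32 × 0.26 = 0.0832.
The CYP2C9 pathway (18% of clearance) rises to 5.1× activity: 0.18 × 5.1 = 0.918.
Non-CYP routes (16%) are unchanged.
Relative clearance = 0.0782 + 0.0832 + 0.918 + 0.16 = 1.2394.
New steady-state plasma level = 31 / 1.2394 = 25 μmol/L (concentration scales inversely with clearance).

25 μmol/L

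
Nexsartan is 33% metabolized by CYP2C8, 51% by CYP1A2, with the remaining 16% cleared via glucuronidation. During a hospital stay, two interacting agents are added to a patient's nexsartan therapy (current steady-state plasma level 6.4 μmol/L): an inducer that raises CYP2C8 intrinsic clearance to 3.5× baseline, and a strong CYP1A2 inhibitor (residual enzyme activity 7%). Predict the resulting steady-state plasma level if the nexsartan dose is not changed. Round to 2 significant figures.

The CYP2C8 pathway (33% of clearance) increases to 3.5× activity: 0.33 × 3.5 = 1.155.
The CYP1A2 pathway (51% of clearance) drops to 0.07× activity: 0.51 × 0.07 = 0.0357.
Non-CYP routes (16%) are unchanged.
CL_new/CL_old = 1.155 + 0.0357 + 0.16 = 1.3507.
New steady-state plasma level = 6.4 / 1.3507 = 4.7 μmol/L (concentration scales inversely with clearance).

4.7 μmol/L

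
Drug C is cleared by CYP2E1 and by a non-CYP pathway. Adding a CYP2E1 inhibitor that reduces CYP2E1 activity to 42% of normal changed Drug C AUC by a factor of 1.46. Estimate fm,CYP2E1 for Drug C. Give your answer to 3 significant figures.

0.543

Let fm be the CYP2E1 fraction. New clearance relative to baseline = fm × 0.42 + (1 − fm).
AUC ratio = 1 / (new CL fraction), so new CL fraction = 1 / 1.46 = 0.6849.
fm × 0.42 + 1 − fm = 0.6849  ⇒  fm × (0.42 − 1) = −0.3151  ⇒  fm = 0.543.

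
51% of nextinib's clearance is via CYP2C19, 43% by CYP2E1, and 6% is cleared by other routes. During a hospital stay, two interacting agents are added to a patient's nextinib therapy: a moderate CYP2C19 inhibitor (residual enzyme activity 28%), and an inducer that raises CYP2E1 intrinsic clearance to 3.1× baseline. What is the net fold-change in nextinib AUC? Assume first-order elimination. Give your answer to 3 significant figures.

CYP2C19: 0.51 × 0.28 = 0.1428
CYP2E1: 0.43 × 3.1 = 1.333
Other: 0.06 (unchanged)
CL_new/CL_old = 0.1428 + 1.333 + 0.06 = 1.5358.
AUC ∝ 1/CL: fold-change = 1 / 1.5358 = 0.651.

0.651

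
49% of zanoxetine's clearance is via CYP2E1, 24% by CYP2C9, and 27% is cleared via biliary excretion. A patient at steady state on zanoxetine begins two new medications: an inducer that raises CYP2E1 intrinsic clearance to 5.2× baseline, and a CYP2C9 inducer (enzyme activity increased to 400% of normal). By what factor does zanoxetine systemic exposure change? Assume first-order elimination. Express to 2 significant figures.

0.26

CYP2E1: 0.49 × 5.2 = 2.548
CYP2C9: 0.24 × 4 = 0.96
Other: 0.27 (unchanged)
CL_new/CL_old = 2.548 + 0.96 + 0.27 = 3.778.
Systemic exposure ∝ 1/CL: fold-change = 1 / 3.778 = 0.26.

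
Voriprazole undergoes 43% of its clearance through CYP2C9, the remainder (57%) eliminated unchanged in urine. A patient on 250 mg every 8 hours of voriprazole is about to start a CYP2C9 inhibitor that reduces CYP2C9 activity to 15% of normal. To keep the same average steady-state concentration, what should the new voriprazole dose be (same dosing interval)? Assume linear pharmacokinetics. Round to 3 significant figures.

159 mg

CYP2C9: 0.43 × 0.15 = 0.0645
Other: 0.57 (unchanged)
CL_new/CL_old = 0.0645 + 0.57 = 0.6345.
Css,avg = (dose rate)/CL, so holding Css fixed requires dose ∝ CL: 250 × 0.6345 = 159 mg.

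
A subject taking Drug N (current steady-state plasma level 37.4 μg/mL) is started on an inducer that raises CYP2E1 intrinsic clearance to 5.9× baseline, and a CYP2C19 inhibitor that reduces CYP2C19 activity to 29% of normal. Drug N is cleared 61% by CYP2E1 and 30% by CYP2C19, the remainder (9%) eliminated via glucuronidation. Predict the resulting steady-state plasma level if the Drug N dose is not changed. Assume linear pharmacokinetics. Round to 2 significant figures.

9.9 μg/mL

The CYP2E1 pathway (61% of clearance) rises to 5.9× activity: 0.61 × 5.9 = 3.599.
The CYP2C19 pathway (30% of clearance) falls to 0.29× activity: 0.3 × 0.29 = 0.087.
Non-CYP routes (9%) are unchanged.
Relative clearance = 3.599 + 0.087 + 0.09 = 3.776.
Steady-state plasma level ∝ 1/CL: new value = 37.4 / 3.776 = 9.9 μg/mL.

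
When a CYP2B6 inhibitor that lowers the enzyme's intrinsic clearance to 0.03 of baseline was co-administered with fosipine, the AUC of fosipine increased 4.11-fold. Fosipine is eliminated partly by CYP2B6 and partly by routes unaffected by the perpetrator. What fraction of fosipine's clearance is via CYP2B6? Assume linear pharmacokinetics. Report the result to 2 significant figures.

0.78

Write x for the fraction cleared via CYP2B6. The observed AUC change means clearance fell to 1/4.11 = 0.2433 of baseline.
Only the CYP2B6 route changed, so 0.2433 = x·0.03 + (1 − x), giving x = 0.78.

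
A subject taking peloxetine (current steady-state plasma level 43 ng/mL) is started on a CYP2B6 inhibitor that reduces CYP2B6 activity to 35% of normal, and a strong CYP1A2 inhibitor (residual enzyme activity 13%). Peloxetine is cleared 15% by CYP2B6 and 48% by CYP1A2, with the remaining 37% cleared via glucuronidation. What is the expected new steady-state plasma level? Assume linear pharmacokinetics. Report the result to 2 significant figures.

The CYP2B6 pathway (15% of clearance) is reduced to 0.35× activity: 0.15 × 0.35 = 0.0525.
The CYP1A2 pathway (48% of clearance) drops to 0.13× activity: 0.48 × 0.13 = 0.0624.
Non-CYP routes (37%) are unchanged.
CL_new/CL_old = 0.0525 + 0.0624 + 0.37 = 0.4849.
Steady-state plasma level ∝ 1/CL: new value = 43 / 0.4849 = 89 ng/mL.

89 ng/mL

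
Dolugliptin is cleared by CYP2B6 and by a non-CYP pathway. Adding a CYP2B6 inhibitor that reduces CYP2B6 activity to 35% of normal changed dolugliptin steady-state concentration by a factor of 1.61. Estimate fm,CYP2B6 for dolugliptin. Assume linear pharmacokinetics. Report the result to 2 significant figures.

0.58

Call the CYP2B6 fraction fm. After the interaction, CL_new/CL_old = fm × 0.35 + (1 − fm).
Steady-state concentration ratio = 1 / (new CL fraction), so new CL fraction = 1 / 1.61 = 0.6211.
fm × 0.35 + 1 − fm = 0.6211  ⇒  fm × (0.35 − 1) = −0.3789  ⇒  fm = 0.58.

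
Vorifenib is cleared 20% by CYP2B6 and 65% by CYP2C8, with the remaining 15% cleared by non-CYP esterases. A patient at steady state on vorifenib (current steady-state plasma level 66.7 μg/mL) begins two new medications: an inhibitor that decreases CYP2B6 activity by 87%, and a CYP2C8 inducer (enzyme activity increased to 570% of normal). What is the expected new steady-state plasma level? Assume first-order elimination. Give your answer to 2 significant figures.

17 μg/mL

CYP2B6: 0.2 × 0.13 = 0.026
CYP2C8: 0.65 × 5.7 = 3.705
Other: 0.15 (unchanged)
New clearance relative to baseline: 0.026 + 3.705 + 0.15 = 3.881.
New steady-state plasma level = 66.7 / 3.881 = 17 μg/mL (concentration scales inversely with clearance).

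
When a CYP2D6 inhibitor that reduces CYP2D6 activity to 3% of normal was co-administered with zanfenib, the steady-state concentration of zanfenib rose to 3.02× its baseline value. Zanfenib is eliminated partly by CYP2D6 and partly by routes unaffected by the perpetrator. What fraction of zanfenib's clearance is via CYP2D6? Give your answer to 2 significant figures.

Let x = fm,CYP2D6. Because steady-state concentration ∝ 1/CL, relative clearance fell to 1/3.02 = 0.3311.
Setting x·0.03 + (1 − x) = 0.3311 and solving: x = (0.3311 − 1)/(0.03 − 1) = 0.69.

0.69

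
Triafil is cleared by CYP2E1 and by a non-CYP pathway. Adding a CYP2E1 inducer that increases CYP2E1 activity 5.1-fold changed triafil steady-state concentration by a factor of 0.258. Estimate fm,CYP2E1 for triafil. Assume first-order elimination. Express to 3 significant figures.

0.701

Let fm be the CYP2E1 fraction. New clearance relative to baseline = fm × 5.1 + (1 − fm).
Steady-state concentration ratio = 1 / (new CL fraction), so new CL fraction = 1 / 0.258 = 3.876.
fm × 5.1 + 1 − fm = 3.876  ⇒  fm × (5.1 − 1) = 2.876  ⇒  fm = 0.701.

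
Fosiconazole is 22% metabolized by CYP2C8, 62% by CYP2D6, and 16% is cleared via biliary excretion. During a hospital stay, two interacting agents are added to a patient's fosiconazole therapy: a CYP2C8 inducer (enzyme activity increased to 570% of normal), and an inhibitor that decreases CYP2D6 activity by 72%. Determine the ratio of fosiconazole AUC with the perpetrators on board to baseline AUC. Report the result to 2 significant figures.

0.63

CYP2C8: 0.22 × 5.7 = 1.254
CYP2D6: 0.62 × 0.28 = 0.1736
Other: 0.16 (unchanged)
Relative clearance = 1.254 + 0.1736 + 0.16 = 1.5876.
Net AUC ratio = 1 / 1.5876 = 0.63.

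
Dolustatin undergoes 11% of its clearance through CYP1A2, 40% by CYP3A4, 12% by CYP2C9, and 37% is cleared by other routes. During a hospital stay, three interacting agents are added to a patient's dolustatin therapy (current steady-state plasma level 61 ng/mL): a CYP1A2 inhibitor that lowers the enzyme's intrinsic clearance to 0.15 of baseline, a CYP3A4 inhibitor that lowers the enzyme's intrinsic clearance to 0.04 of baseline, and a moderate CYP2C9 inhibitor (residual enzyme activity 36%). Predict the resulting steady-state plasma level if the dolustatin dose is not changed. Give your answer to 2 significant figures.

The CYP1A2 pathway (11% of clearance) is reduced to 0.15× activity: 0.11 × 0.15 = 0.0165.
The CYP3A4 pathway (40% of clearance) falls to 0.04× activity: 0.4 × 0.04 = 0.016.
The CYP2C9 pathway (12% of clearance) falls to 0.36× activity: 0.12 × 0.36 = 0.0432.
The remaining 37% of clearance is unaffected.
New clearance relative to baseline: 0.0165 + 0.016 + 0.0432 + 0.37 = 0.4457.
New steady-state plasma level = 61 / 0.4457 = 1.4 × 10² ng/mL (concentration scales inversely with clearance).

1.4 × 10² ng/mL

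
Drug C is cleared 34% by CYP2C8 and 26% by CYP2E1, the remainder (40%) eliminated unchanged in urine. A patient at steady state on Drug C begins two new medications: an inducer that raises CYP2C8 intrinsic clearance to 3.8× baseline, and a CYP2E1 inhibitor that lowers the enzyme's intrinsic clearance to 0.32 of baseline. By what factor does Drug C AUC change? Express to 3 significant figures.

0.563

The CYP2C8 pathway (34% of clearance) is boosted to 3.8× activity: 0.34 × 3.8 = 1.292.
The CYP2E1 pathway (26% of clearance) falls to 0.32× activity: 0.26 × 0.32 = 0.0832.
Non-CYP routes (40%) are unchanged.
CL_new/CL_old = 1.292 + 0.0832 + 0.4 = 1.7752.
AUC ∝ 1/CL: fold-change = 1 / 1.7752 = 0.563.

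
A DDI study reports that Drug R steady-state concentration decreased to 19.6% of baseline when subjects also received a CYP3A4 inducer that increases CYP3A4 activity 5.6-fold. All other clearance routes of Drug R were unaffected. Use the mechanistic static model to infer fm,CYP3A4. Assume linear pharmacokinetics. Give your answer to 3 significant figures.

0.892

Write x for the fraction cleared via CYP3A4. The observed steady-state concentration change means clearance rose to 1/0.196 = 5.102 of baseline.
Only the CYP3A4 route changed, so 5.102 = x·5.6 + (1 − x), giving x = 0.892.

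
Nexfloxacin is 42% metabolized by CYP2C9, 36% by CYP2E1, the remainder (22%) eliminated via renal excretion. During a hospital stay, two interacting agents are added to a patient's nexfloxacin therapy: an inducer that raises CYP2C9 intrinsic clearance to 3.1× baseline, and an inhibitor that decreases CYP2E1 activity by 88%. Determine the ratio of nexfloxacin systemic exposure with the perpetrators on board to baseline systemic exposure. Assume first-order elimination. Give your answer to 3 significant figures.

CYP2C9: 0.42 × 3.1 = 1.302
CYP2E1: 0.36 × 0.12 = 0.0432
Other: 0.22 (unchanged)
New clearance relative to baseline: 1.302 + 0.0432 + 0.22 = 1.5652.
Because systemic exposure varies inversely with clearance, the combined effect is 1 / 1.5652 = 0.639.

0.639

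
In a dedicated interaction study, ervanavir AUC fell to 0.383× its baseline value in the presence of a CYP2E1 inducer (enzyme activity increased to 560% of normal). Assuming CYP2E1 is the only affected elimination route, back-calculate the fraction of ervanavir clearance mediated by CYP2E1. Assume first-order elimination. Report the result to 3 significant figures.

0.350

Call the CYP2E1 fraction fm. After the interaction, CL_new/CL_old = fm × 5.6 + (1 − fm).
AUC ratio = 1 / (new CL fraction), so new CL fraction = 1 / 0.383 = 2.611.
fm × 5.6 + 1 − fm = 2.611  ⇒  fm × (5.6 − 1) = 1.611  ⇒  fm = 0.350.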